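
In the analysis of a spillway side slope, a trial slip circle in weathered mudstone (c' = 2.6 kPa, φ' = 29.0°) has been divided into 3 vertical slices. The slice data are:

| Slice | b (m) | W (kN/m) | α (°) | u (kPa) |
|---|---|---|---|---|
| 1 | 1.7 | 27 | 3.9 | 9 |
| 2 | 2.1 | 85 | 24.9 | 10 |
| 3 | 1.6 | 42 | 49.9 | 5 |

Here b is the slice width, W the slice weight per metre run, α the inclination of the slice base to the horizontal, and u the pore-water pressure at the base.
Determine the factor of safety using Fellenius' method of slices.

Ordinary method of slices: FS = Σ[c'·Δl_i + (W_i cosα_i − u_i·Δl_i)·tanφ'] / Σ W_i sinα_i, with Δl_i = b_i / cosα_i.
Slice 1: Δl = 1.7/cos3.9° = 1.704 m; N'_1 = 27·cos3.9° − 9·1.704 = 11.6; c'Δl = 4.43; W sinα = 1.8
Slice 2: Δl = 2.1/cos24.9° = 2.315 m; N'_2 = 85·cos24.9° − 10·2.315 = 53.9; c'Δl = 6.02; W sinα = 35.8
Slice 3: Δl = 1.6/cos49.9° = 2.484 m; N'_3 = 42·cos49.9° − 5·2.484 = 14.6; c'Δl = 6.46; W sinα = 32.1
Σc'Δl = 16.9 kN/m; ΣN' = 80.2 kN/m; ΣW sinα = 69.8 kN/m
Resisting = 16.9 + 80.2·tan29.0° = 16.9 + 44.4 = 61.4 kN/m
FS = 61.4 / 69.8 = 0.880

FS = 0.88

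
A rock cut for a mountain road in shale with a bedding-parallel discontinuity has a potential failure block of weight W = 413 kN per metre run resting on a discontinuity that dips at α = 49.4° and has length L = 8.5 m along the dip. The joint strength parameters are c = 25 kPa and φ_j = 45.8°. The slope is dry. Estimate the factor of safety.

Resolving the block weight along and normal to the plane and applying the Mohr–Coulomb strength on the joint:
N' = W cosα = 413·cos49.4° = 268.8 kN/m
Driving force T = W sinα = 413·sin49.4° = 313.6 kN/m
Resisting force R = c·L + N'·tanφ_j = 25·8.5 + 268.8·tan45.8° = 212.5 + 276.4 = 488.9 kN/m
FS = R / T = 488.9 / 313.6 = 1.559

FS = 1.56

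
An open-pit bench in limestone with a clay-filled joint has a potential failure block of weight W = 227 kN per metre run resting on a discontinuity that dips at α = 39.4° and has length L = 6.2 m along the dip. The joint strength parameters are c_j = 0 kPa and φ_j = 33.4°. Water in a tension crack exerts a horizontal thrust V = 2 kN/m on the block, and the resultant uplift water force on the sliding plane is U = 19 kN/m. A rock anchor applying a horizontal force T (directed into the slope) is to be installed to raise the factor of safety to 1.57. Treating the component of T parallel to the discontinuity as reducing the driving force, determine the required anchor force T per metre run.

T = 77 kN/m

Resolving forces along and normal to the sliding plane, with the horizontal anchor force T adding T·sinα to the effective normal force and T·cosα acting up the plane against the driving force:
FS = [c_jL + (W cosα − U − V sinα + T sinα) tanφ_j] / [W sinα + V cosα − T cosα]
Without the anchor: N' = 155.1 kN/m, driving T_d = 145.6 kN/m, resisting R = 0·6.2 + 155.1·tan33.4° = 102.3 kN/m, FS = 0.70.
Setting FS = 1.57 and solving for T:
1.57·(145.6 − T cos39.4°) = 102.3 + T sin39.4°·tan33.4°
T·(sin39.4°·tan33.4° + 1.57·cos39.4°) = 1.57·145.6 − 102.3
T·(0.6347·0.6594 + 1.57·0.7727) = 228.6 − 102.3 = 126.3
T·1.6317 = 126.3
T = 77.4 kN/m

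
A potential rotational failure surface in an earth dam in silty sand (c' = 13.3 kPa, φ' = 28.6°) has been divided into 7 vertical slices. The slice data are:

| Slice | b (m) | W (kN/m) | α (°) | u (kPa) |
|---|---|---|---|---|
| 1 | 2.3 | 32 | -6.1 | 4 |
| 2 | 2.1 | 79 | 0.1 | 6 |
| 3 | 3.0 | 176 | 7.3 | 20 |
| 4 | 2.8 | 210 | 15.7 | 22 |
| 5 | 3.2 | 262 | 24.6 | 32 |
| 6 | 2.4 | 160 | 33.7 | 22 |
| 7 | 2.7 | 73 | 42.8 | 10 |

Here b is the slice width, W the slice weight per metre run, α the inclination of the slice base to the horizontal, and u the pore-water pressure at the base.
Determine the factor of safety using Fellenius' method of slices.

FS = 1.77

Ordinary method of slices: FS = Σ[c'·Δl_i + (W_i cosα_i − u_i·Δl_i)·tanφ'] / Σ W_i sinα_i, with Δl_i = b_i / cosα_i.
Slice 1: Δl = 2.3/cos(-6.1°) = 2.313 m; N'_1 = 32·cos(-6.1°) − 4·2.313 = 22.6; c'Δl = 30.76; W sinα = -3.4
Slice 2: Δl = 2.1/cos0.1° = 2.100 m; N'_2 = 79·cos0.1° − 6·2.100 = 66.4; c'Δl = 27.93; W sinα = 0.1
Slice 3: Δl = 3.0/cos7.3° = 3.025 m; N'_3 = 176·cos7.3° − 20·3.025 = 114.1; c'Δl = 40.23; W sinα = 22.4
Slice 4: Δl = 2.8/cos15.7° = 2.909 m; N'_4 = 210·cos15.7° − 22·2.909 = 138.2; c'Δl = 38.68; W sinα = 56.8
Slice 5: Δl = 3.2/cos24.6° = 3.519 m; N'_5 = 262·cos24.6° − 32·3.519 = 125.6; c'Δl = 46.81; W sinα = 109.1
Slice 6: Δl = 2.4/cos33.7° = 2.885 m; N'_6 = 160·cos33.7° − 22·2.885 = 69.6; c'Δl = 38.37; W sinα = 88.8
Slice 7: Δl = 2.7/cos42.8° = 3.680 m; N'_7 = 73·cos42.8° − 10·3.680 = 16.8; c'Δl = 48.94; W sinα = 49.6
Σc'Δl = 271.7 kN/m; ΣN' = 553.2 kN/m; ΣW sinα = 323.4 kN/m
Resisting = 271.7 + 553.2·tan28.6° = 271.7 + 301.6 = 573.4 kN/m
FS = 573.4 / 323.4 = 1.773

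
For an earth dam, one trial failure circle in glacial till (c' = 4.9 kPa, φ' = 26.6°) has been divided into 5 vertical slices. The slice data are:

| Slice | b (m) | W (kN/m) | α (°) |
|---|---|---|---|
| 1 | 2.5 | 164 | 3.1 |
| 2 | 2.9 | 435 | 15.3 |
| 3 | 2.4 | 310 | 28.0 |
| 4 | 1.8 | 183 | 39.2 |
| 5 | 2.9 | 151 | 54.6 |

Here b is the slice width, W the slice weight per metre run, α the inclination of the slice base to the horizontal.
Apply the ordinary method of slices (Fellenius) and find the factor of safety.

Ordinary method of slices: FS = Σ[c'·Δl_i + (W_i cosα_i)·tanφ'] / Σ W_i sinα_i, with Δl_i = b_i / cosα_i.
Slice 1: Δl = 2.5/cos3.1° = 2.504 m; N'_1 = 164·cos3.1° = 163.8; c'Δl = 12.27; W sinα = 8.9
Slice 2: Δl = 2.9/cos15.3° = 3.007 m; N'_2 = 435·cos15.3° = 419.6; c'Δl = 14.73; W sinα = 114.8
Slice 3: Δl = 2.4/cos28.0° = 2.718 m; N'_3 = 310·cos28.0° = 273.7; c'Δl = 13.32; W sinα = 145.5
Slice 4: Δl = 1.8/cos39.2° = 2.323 m; N'_4 = 183·cos39.2° = 141.8; c'Δl = 11.38; W sinα = 115.7
Slice 5: Δl = 2.9/cos54.6° = 5.006 m; N'_5 = 151·cos54.6° = 87.5; c'Δl = 24.53; W sinα = 123.1
Σc'Δl = 76.2 kN/m; ΣN' = 1086.3 kN/m; ΣW sinα = 507.9 kN/m
Resisting = 76.2 + 1086.3·tan26.6° = 76.2 + 544.0 = 620.2 kN/m
FS = 620.2 / 507.9 = 1.221

FS = 1.22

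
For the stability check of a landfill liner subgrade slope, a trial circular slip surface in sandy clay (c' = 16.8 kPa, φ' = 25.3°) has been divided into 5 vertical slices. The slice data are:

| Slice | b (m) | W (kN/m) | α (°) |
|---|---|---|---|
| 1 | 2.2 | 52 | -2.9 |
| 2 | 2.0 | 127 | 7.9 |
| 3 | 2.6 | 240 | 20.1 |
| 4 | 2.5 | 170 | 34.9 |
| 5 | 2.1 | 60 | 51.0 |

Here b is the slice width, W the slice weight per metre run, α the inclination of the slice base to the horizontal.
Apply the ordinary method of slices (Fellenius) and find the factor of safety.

FS = 2.07

Ordinary method of slices: FS = Σ[c'·Δl_i + (W_i cosα_i)·tanφ'] / Σ W_i sinα_i, with Δl_i = b_i / cosα_i.
Slice 1: Δl = 2.2/cos(-2.9°) = 2.203 m; N'_1 = 52·cos(-2.9°) = 51.9; c'Δl = 37.01; W sinα = -2.6
Slice 2: Δl = 2.0/cos7.9° = 2.019 m; N'_2 = 127·cos7.9° = 125.8; c'Δl = 33.92; W sinα = 17.5
Slice 3: Δl = 2.6/cos20.1° = 2.769 m; N'_3 = 240·cos20.1° = 225.4; c'Δl = 46.51; W sinα = 82.5
Slice 4: Δl = 2.5/cos34.9° = 3.048 m; N'_4 = 170·cos34.9° = 139.4; c'Δl = 51.21; W sinα = 97.3
Slice 5: Δl = 2.1/cos51.0° = 3.337 m; N'_5 = 60·cos51.0° = 37.8; c'Δl = 56.06; W sinα = 46.6
Σc'Δl = 224.7 kN/m; ΣN' = 580.3 kN/m; ΣW sinα = 241.2 kN/m
Resisting = 224.7 + 580.3·tan25.3° = 224.7 + 274.3 = 499.0 kN/m
FS = 499.0 / 241.2 = 2.069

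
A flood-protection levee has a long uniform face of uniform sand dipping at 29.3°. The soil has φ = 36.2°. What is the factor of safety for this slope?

FS = 1.30

For a dry cohesionless infinite slope the factor of safety is FS = tanφ / tanβ.
FS = tan36.2° / tan29.3° = 0.7319 / 0.5612 = 1.304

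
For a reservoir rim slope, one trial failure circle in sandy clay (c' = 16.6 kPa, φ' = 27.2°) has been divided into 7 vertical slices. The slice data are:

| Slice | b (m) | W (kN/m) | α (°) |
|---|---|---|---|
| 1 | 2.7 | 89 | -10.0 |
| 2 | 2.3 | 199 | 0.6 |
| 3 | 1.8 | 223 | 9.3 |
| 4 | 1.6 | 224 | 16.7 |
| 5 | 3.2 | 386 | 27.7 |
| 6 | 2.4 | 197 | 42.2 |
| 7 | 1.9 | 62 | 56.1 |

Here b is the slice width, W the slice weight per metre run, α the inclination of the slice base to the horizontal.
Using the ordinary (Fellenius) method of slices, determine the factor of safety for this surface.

FS = 2.11

Ordinary method of slices: FS = Σ[c'·Δl_i + (W_i cosα_i)·tanφ'] / Σ W_i sinα_i, with Δl_i = b_i / cosα_i.
Slice 1: Δl = 2.7/cos(-10.0°) = 2.742 m; N'_1 = 89·cos(-10.0°) = 87.6; c'Δl = 45.51; W sinα = -15.5
Slice 2: Δl = 2.3/cos0.6° = 2.300 m; N'_2 = 199·cos0.6° = 199.0; c'Δl = 38.18; W sinα = 2.1
Slice 3: Δl = 1.8/cos9.3° = 1.824 m; N'_3 = 223·cos9.3° = 220.1; c'Δl = 30.28; W sinα = 36.0
Slice 4: Δl = 1.6/cos16.7° = 1.670 m; N'_4 = 224·cos16.7° = 214.6; c'Δl = 27.73; W sinα = 64.4
Slice 5: Δl = 3.2/cos27.7° = 3.614 m; N'_5 = 386·cos27.7° = 341.8; c'Δl = 60.00; W sinα = 179.4
Slice 6: Δl = 2.4/cos42.2° = 3.240 m; N'_6 = 197·cos42.2° = 145.9; c'Δl = 53.78; W sinα = 132.3
Slice 7: Δl = 1.9/cos56.1° = 3.407 m; N'_7 = 62·cos56.1° = 34.6; c'Δl = 56.55; W sinα = 51.5
Σc'Δl = 312.0 kN/m; ΣN' = 1243.5 kN/m; ΣW sinα = 450.3 kN/m
Resisting = 312.0 + 1243.5·tan27.2° = 312.0 + 639.1 = 951.1 kN/m
FS = 951.1 / 450.3 = 2.112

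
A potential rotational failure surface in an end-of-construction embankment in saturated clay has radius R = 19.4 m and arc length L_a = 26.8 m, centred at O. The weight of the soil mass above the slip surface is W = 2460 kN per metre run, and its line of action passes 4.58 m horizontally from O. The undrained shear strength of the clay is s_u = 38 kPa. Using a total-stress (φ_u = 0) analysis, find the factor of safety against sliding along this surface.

FS = 1.75

Taking moments about the centre O, the resisting moment is provided by the undrained shear strength acting along the arc:
M_R = s_u·L_a·R = 38·26.80·19.4 = 19757.0 kN·m/m
M_D = W·d = 2460·4.58 = 11266.8 kN·m/m
FS = M_R / M_D = 19757.0 / 11266.8 = 1.754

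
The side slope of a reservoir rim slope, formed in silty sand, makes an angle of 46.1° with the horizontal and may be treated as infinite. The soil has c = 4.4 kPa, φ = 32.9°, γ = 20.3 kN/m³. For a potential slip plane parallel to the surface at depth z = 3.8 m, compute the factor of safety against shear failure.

FS = 0.74

For an infinite slope with a slip plane parallel to the surface (no pore pressure): FS = [c + γz cos²β tanφ] / [γz sinβ cosβ].
γz = 20.3·3.8 = 77.14 kN/m²
Numerator = 4.4 + 77.14·cos²46.1°·tan32.9° = 4.4 + 77.14·0.4808·0.6469 = 28.394 kPa
Denominator = 77.14·sin46.1°·cos46.1° = 77.14·0.7206·0.6934 = 38.542 kPa
FS = 28.394 / 38.542 = 0.737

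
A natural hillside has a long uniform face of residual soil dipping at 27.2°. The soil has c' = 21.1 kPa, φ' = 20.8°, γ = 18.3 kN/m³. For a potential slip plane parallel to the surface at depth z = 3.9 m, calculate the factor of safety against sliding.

FS = 1.47

For an infinite slope with a slip plane parallel to the surface (no pore pressure): FS = [c' + γz cos²β tanφ'] / [γz sinβ cosβ].
γz = 18.3·3.9 = 71.37 kN/m²
Numerator = 21.1 + 71.37·cos²27.2°·tan20.8° = 21.1 + 71.37·0.7911·0.3799 = 42.546 kPa
Denominator = 71.37·sin27.2°·cos27.2° = 71.37·0.4571·0.8894 = 29.016 kPa
FS = 42.546 / 29.016 = 1.466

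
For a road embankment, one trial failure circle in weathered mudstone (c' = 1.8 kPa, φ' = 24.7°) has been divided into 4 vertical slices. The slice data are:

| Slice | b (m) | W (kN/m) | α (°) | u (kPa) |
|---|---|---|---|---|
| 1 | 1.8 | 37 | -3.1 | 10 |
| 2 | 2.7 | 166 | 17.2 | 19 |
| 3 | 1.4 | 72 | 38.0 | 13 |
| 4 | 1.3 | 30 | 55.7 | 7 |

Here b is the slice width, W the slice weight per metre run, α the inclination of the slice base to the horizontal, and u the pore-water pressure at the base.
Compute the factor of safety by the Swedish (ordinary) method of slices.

Ordinary method of slices: FS = Σ[c'·Δl_i + (W_i cosα_i − u_i·Δl_i)·tanφ'] / Σ W_i sinα_i, with Δl_i = b_i / cosα_i.
Slice 1: Δl = 1.8/cos(-3.1°) = 1.803 m; N'_1 = 37·cos(-3.1°) − 10·1.803 = 18.9; c'Δl = 3.24; W sinα = -2.0
Slice 2: Δl = 2.7/cos17.2° = 2.826 m; N'_2 = 166·cos17.2° − 19·2.826 = 104.9; c'Δl = 5.09; W sinα = 49.1
Slice 3: Δl = 1.4/cos38.0° = 1.777 m; N'_3 = 72·cos38.0° − 13·1.777 = 33.6; c'Δl = 3.20; W sinα = 44.3
Slice 4: Δl = 1.3/cos55.7° = 2.307 m; N'_4 = 30·cos55.7° − 7·2.307 = 0.8; c'Δl = 4.15; W sinα = 24.8
Σc'Δl = 15.7 kN/m; ΣN' = 158.2 kN/m; ΣW sinα = 116.2 kN/m
Resisting = 15.7 + 158.2·tan24.7° = 15.7 + 72.8 = 88.4 kN/m
FS = 88.4 / 116.2 = 0.761

FS = 0.76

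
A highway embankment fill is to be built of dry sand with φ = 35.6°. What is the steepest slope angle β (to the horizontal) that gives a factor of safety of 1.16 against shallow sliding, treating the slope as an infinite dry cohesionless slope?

For an infinite dry cohesionless slope FS = tanφ/tanβ, so tanβ = tanφ / FS.
tanβ = tan35.6° / 1.16 = 0.7159 / 1.16 = 0.6172
β = arctan(0.6172) = 31.68°

β = 31.7°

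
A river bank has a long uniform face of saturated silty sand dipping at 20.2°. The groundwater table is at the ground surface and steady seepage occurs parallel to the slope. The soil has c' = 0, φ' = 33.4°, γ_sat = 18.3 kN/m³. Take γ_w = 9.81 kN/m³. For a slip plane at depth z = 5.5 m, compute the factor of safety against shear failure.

FS = 0.83

With seepage parallel to the slope and the water table at the surface, the effective normal stress on the slip plane uses the buoyant unit weight γ' = γ_sat − γ_w while the driving shear stress uses γ_sat:
FS = [c' + γ' z cos²β tanφ'] / [γ_sat z sinβ cosβ]
(For c' = 0 this reduces to FS = (γ'/γ_sat)·tanφ'/tanβ.)
γ' = 18.3 − 9.81 = 8.49 kN/m³
Numerator = 0.0 + 8.49·5.5·cos²20.2°·tan33.4° = 0.0 + 8.49·5.5·0.8808·0.6594 = 27.119 kPa
Denominator = 18.3·5.5·sin20.2°·cos20.2° = 18.3·5.5·0.3453·0.9385 = 32.617 kPa
FS = 27.119 / 32.617 = 0.831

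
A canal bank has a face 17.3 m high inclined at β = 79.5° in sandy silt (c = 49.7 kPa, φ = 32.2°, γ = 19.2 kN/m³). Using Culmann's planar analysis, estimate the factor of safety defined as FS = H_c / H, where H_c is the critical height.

FS = 1.55

H_c = (4c/γ) · sinβ cosφ / [1 − cos(β − φ)]
    = (4·49.7/19.2) · sin79.5°·cos32.2° / [1 − cos47.3°]
    = 10.354 · 0.8320 / 0.3218 = 26.77 m
FS = H_c / H = 26.77 / 17.3 = 1.547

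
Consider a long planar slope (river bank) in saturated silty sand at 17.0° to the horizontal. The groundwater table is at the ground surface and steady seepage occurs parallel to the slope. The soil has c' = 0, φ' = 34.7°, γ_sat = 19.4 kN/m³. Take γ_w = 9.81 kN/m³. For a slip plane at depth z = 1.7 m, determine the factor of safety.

FS = 1.12

With seepage parallel to the slope and the water table at the surface, the effective normal stress on the slip plane uses the buoyant unit weight γ' = γ_sat − γ_w while the driving shear stress uses γ_sat:
FS = [c' + γ' z cos²β tanφ'] / [γ_sat z sinβ cosβ]
(For c' = 0 this reduces to FS = (γ'/γ_sat)·tanφ'/tanβ.)
γ' = 19.4 − 9.81 = 9.59 kN/m³
Numerator = 0.0 + 9.59·1.7·cos²17.0°·tan34.7° = 0.0 + 9.59·1.7·0.9145·0.6924 = 10.324 kPa
Denominator = 19.4·1.7·sin17.0°·cos17.0° = 19.4·1.7·0.2924·0.9563 = 9.221 kPa
FS = 10.324 / 9.221 = 1.120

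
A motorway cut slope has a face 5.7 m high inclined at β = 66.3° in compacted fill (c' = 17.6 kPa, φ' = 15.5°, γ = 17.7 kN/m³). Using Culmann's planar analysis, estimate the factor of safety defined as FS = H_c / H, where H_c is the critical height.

FS = 1.67

H_c = (4c'/γ) · sinβ cosφ' / [1 − cos(β − φ')]
    = (4·17.6/17.7) · sin66.3°·cos15.5° / [1 − cos50.8°]
    = 3.977 · 0.8824 / 0.3680 = 9.54 m
FS = H_c / H = 9.54 / 5.7 = 1.673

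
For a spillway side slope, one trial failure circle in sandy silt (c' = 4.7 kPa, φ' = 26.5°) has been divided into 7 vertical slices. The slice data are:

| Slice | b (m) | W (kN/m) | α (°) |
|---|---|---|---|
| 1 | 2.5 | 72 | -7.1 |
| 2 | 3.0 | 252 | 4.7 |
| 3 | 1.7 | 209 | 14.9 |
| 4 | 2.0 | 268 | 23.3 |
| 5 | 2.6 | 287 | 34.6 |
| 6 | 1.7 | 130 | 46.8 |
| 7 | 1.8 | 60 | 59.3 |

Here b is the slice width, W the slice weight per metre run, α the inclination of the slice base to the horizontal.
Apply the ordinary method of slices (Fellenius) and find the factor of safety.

Ordinary method of slices: FS = Σ[c'·Δl_i + (W_i cosα_i)·tanφ'] / Σ W_i sinα_i, with Δl_i = b_i / cosα_i.
Slice 1: Δl = 2.5/cos(-7.1°) = 2.519 m; N'_1 = 72·cos(-7.1°) = 71.4; c'Δl = 11.84; W sinα = -8.9
Slice 2: Δl = 3.0/cos4.7° = 3.010 m; N'_2 = 252·cos4.7° = 251.2; c'Δl = 14.15; W sinα = 20.6
Slice 3: Δl = 1.7/cos14.9° = 1.759 m; N'_3 = 209·cos14.9° = 202.0; c'Δl = 8.27; W sinα = 53.7
Slice 4: Δl = 2.0/cos23.3° = 2.178 m; N'_4 = 268·cos23.3° = 246.1; c'Δl = 10.23; W sinα = 106.0
Slice 5: Δl = 2.6/cos34.6° = 3.159 m; N'_5 = 287·cos34.6° = 236.2; c'Δl = 14.85; W sinα = 163.0
Slice 6: Δl = 1.7/cos46.8° = 2.483 m; N'_6 = 130·cos46.8° = 89.0; c'Δl = 11.67; W sinα = 94.8
Slice 7: Δl = 1.8/cos59.3° = 3.526 m; N'_7 = 60·cos59.3° = 30.6; c'Δl = 16.57; W sinα = 51.6
Σc'Δl = 87.6 kN/m; ΣN' = 1126.6 kN/m; ΣW sinα = 480.8 kN/m
Resisting = 87.6 + 1126.6·tan26.5° = 87.6 + 561.7 = 649.3 kN/m
FS = 649.3 / 480.8 = 1.350

FS = 1.35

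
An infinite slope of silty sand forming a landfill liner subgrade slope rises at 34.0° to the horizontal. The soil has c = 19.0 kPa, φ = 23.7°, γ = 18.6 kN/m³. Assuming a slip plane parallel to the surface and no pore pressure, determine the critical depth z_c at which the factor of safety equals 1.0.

Setting FS = 1.00 in FS = [c + γz cos²β tanφ] / [γz sinβ cosβ] and solving for z:
z = c / [γ cosβ (FS·sinβ − cosβ·tanφ)]
  = 19.0 / [18.6·cos34.0°·(1.00·sin34.0° − cos34.0°·tan23.7°)]
  = 19.0 / [18.6·0.8290·(1.00·0.5592 − 0.8290·0.4390)]
  = 19.0 / 3.0111 = 6.310 m

z_c = 6.31 m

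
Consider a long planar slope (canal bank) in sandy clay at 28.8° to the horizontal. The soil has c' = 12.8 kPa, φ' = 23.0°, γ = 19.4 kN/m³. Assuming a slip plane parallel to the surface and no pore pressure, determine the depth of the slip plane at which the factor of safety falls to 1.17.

Setting FS = 1.17 in FS = [c' + γz cos²β tanφ'] / [γz sinβ cosβ] and solving for z:
z = c' / [γ cosβ (FS·sinβ − cosβ·tanφ')]
  = 12.8 / [19.4·cos28.8°·(1.17·sin28.8° − cos28.8°·tan23.0°)]
  = 12.8 / [19.4·0.8763·(1.17·0.4818 − 0.8763·0.4245)]
  = 12.8 / 3.2587 = 3.928 m

z = 3.93 m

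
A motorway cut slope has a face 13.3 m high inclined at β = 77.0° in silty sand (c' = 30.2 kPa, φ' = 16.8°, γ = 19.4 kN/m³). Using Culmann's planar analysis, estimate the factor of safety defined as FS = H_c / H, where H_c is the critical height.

FS = 0.87

H_c = (4c'/γ) · sinβ cosφ' / [1 − cos(β − φ')]
    = (4·30.2/19.4) · sin77.0°·cos16.8° / [1 − cos60.2°]
    = 6.227 · 0.9328 / 0.5030 = 11.55 m
FS = H_c / H = 11.55 / 13.3 = 0.868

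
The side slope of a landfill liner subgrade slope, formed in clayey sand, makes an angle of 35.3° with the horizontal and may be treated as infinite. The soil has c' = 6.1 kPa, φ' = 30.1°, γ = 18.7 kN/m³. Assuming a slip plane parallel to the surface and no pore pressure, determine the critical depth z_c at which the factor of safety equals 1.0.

Setting FS = 1.00 in FS = [c' + γz cos²β tanφ'] / [γz sinβ cosβ] and solving for z:
z = c' / [γ cosβ (FS·sinβ − cosβ·tanφ')]
  = 6.1 / [18.7·cos35.3°·(1.00·sin35.3° − cos35.3°·tan30.1°)]
  = 6.1 / [18.7·0.8161·(1.00·0.5779 − 0.8161·0.5797)]
  = 6.1 / 1.5988 = 3.815 m

z_c = 3.82 m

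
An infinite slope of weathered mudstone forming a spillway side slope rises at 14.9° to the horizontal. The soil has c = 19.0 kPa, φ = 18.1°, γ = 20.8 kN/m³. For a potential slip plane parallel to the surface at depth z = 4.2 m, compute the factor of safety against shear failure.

For an infinite slope with a slip plane parallel to the surface (no pore pressure): FS = [c + γz cos²β tanφ] / [γz sinβ cosβ].
γz = 20.8·4.2 = 87.36 kN/m²
Numerator = 19.0 + 87.36·cos²14.9°·tan18.1° = 19.0 + 87.36·0.9339·0.3269 = 45.666 kPa
Denominator = 87.36·sin14.9°·cos14.9° = 87.36·0.2571·0.9664 = 21.708 kPa
FS = 45.666 / 21.708 = 2.104

FS = 2.10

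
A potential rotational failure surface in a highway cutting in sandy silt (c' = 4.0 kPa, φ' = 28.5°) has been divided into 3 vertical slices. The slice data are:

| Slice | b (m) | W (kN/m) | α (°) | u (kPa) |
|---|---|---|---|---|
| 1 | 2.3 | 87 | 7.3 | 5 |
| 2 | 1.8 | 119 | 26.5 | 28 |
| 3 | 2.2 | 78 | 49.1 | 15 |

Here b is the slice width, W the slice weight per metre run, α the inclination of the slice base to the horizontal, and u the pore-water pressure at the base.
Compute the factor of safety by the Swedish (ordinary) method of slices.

Ordinary method of slices: FS = Σ[c'·Δl_i + (W_i cosα_i − u_i·Δl_i)·tanφ'] / Σ W_i sinα_i, with Δl_i = b_i / cosα_i.
Slice 1: Δl = 2.3/cos7.3° = 2.319 m; N'_1 = 87·cos7.3° − 5·2.319 = 74.7; c'Δl = 9.28; W sinα = 11.1
Slice 2: Δl = 1.8/cos26.5° = 2.011 m; N'_2 = 119·cos26.5° − 28·2.011 = 50.2; c'Δl = 8.05; W sinα = 53.1
Slice 3: Δl = 2.2/cos49.1° = 3.360 m; N'_3 = 78·cos49.1° − 15·3.360 = 0.7; c'Δl = 13.44; W sinα = 59.0
Σc'Δl = 30.8 kN/m; ΣN' = 125.5 kN/m; ΣW sinα = 123.1 kN/m
Resisting = 30.8 + 125.5·tan28.5° = 30.8 + 68.2 = 98.9 kN/m
FS = 98.9 / 123.1 = 0.804

FS = 0.80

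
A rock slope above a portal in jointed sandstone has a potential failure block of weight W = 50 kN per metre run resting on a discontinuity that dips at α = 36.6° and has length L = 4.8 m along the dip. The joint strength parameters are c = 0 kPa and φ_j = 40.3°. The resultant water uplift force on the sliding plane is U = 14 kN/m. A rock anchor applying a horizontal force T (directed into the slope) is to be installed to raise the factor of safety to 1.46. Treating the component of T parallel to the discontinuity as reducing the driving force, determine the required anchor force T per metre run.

T = 13 kN/m

Resolving forces along and normal to the sliding plane, with the horizontal anchor force T adding T·sinα to the effective normal force and T·cosα acting up the plane against the driving force:
FS = [cL + (W cosα − U + T sinα) tanφ_j] / [W sinα − T cosα]
Without the anchor: N' = 26.1 kN/m, driving T_d = 29.8 kN/m, resisting R = 0·4.8 + 26.1·tan40.3° = 22.2 kN/m, FS = 0.74.
Setting FS = 1.46 and solving for T:
1.46·(29.8 − T cos36.6°) = 22.2 + T sin36.6°·tan40.3°
T·(sin36.6°·tan40.3° + 1.46·cos36.6°) = 1.46·29.8 − 22.2
T·(0.5962·0.8481 + 1.46·0.8028) = 43.5 − 22.2 = 21.4
T·1.6777 = 21.4
T = 12.7 kN/m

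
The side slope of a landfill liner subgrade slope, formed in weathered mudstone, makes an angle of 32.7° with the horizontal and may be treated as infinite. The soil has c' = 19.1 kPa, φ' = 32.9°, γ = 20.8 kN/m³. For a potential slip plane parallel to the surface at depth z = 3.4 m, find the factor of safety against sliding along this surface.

FS = 1.60

For an infinite slope with a slip plane parallel to the surface (no pore pressure): FS = [c' + γz cos²β tanφ'] / [γz sinβ cosβ].
γz = 20.8·3.4 = 70.72 kN/m²
Numerator = 19.1 + 70.72·cos²32.7°·tan32.9° = 19.1 + 70.72·0.7081·0.6469 = 51.498 kPa
Denominator = 70.72·sin32.7°·cos32.7° = 70.72·0.5402·0.8415 = 32.151 kPa
FS = 51.498 / 32.151 = 1.602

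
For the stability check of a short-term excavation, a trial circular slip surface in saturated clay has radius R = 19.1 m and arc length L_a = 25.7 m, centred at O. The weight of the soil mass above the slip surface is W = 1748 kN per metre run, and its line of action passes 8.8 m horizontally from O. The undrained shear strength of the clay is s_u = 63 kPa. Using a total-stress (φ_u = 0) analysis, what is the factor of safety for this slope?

Taking moments about the centre O, the resisting moment is provided by the undrained shear strength acting along the arc:
M_R = s_u·L_a·R = 63·25.70·19.1 = 30924.8 kN·m/m
M_D = W·d = 1748·8.8 = 15382.4 kN·m/m
FS = M_R / M_D = 30924.8 / 15382.4 = 2.010

FS = 2.01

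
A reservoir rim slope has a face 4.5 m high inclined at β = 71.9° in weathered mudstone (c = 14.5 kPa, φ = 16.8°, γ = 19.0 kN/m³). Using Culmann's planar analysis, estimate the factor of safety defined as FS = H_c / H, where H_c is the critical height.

FS = 1.44

H_c = (4c/γ) · sinβ cosφ / [1 − cos(β − φ)]
    = (4·14.5/19.0) · sin71.9°·cos16.8° / [1 − cos55.1°]
    = 3.053 · 0.9099 / 0.4279 = 6.49 m
FS = H_c / H = 6.49 / 4.5 = 1.443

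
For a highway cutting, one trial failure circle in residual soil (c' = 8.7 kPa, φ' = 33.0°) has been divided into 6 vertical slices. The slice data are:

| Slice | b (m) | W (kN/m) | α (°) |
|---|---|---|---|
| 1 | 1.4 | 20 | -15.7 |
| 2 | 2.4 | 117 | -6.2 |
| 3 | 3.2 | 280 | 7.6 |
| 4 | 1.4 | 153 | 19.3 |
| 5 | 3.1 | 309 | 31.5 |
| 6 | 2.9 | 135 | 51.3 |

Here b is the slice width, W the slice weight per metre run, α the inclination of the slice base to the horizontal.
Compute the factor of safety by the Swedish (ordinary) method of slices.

Ordinary method of slices: FS = Σ[c'·Δl_i + (W_i cosα_i)·tanφ'] / Σ W_i sinα_i, with Δl_i = b_i / cosα_i.
Slice 1: Δl = 1.4/cos(-15.7°) = 1.454 m; N'_1 = 20·cos(-15.7°) = 19.3; c'Δl = 12.65; W sinα = -5.4
Slice 2: Δl = 2.4/cos(-6.2°) = 2.414 m; N'_2 = 117·cos(-6.2°) = 116.3; c'Δl = 21.00; W sinα = -12.6
Slice 3: Δl = 3.2/cos7.6° = 3.228 m; N'_3 = 280·cos7.6° = 277.5; c'Δl = 28.09; W sinα = 37.0
Slice 4: Δl = 1.4/cos19.3° = 1.483 m; N'_4 = 153·cos19.3° = 144.4; c'Δl = 12.91; W sinα = 50.6
Slice 5: Δl = 3.1/cos31.5° = 3.636 m; N'_5 = 309·cos31.5° = 263.5; c'Δl = 31.63; W sinα = 161.5
Slice 6: Δl = 2.9/cos51.3° = 4.638 m; N'_6 = 135·cos51.3° = 84.4; c'Δl = 40.35; W sinα = 105.4
Σc'Δl = 146.6 kN/m; ΣN' = 905.4 kN/m; ΣW sinα = 336.4 kN/m
Resisting = 146.6 + 905.4·tan33.0° = 146.6 + 588.0 = 734.6 kN/m
FS = 734.6 / 336.4 = 2.184

FS = 2.18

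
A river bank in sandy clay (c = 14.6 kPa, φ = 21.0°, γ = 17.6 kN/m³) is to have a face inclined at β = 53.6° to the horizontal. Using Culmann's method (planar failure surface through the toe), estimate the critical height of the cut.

H_c = 15.83 m

Culmann's analysis gives the critical failure plane at α_cr = (β + φ)/2 = (53.6 + 21.0)/2 = 37.3°, and the critical height
H_c = (4c/γ) · sinβ cosφ / [1 − cos(β − φ)]
    = (4·14.6/17.6) · sin53.6°·cos21.0° / [1 − cos(32.6°)]
    = 3.318 · 0.8049·0.9336 / [1 − 0.8425]
    = 3.318 · 0.7514 / 0.1575
    = 15.83 m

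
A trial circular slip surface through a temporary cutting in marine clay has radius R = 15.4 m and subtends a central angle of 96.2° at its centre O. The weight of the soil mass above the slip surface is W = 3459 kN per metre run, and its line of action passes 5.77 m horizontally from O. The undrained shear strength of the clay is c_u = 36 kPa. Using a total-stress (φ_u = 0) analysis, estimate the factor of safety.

Taking moments about the centre O, the resisting moment is provided by the undrained shear strength acting along the arc:
Arc length L_a = R·θ = 15.4·(96.2°·π/180) = 15.4·1.6790 = 25.86 m
M_R = c_u·L_a·R = 36·25.86·15.4 = 14335.0 kN·m/m
M_D = W·d = 3459·5.77 = 19958.4 kN·m/m
FS = M_R / M_D = 14335.0 / 19958.4 = 0.718

FS = 0.72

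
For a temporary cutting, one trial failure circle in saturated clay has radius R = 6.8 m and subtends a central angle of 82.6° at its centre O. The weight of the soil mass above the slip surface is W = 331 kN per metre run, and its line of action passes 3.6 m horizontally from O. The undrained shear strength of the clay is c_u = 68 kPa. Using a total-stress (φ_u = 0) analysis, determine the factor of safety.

Taking moments about the centre O, the resisting moment is provided by the undrained shear strength acting along the arc:
Arc length L_a = R·θ = 6.8·(82.6°·π/180) = 6.8·1.4416 = 9.80 m
M_R = c_u·L_a·R = 68·9.80·6.8 = 4533.0 kN·m/m
M_D = W·d = 331·3.6 = 1191.6 kN·m/m
FS = M_R / M_D = 4533.0 / 1191.6 = 3.804

FS = 3.80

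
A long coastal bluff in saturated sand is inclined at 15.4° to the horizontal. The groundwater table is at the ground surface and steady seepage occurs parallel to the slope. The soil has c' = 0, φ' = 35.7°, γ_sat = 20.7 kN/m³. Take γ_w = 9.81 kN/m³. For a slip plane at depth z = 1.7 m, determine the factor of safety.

FS = 1.37

With seepage parallel to the slope and the water table at the surface, the effective normal stress on the slip plane uses the buoyant unit weight γ' = γ_sat − γ_w while the driving shear stress uses γ_sat:
FS = [c' + γ' z cos²β tanφ'] / [γ_sat z sinβ cosβ]
(For c' = 0 this reduces to FS = (γ'/γ_sat)·tanφ'/tanβ.)
γ' = 20.7 − 9.81 = 10.89 kN/m³
Numerator = 0.0 + 10.89·1.7·cos²15.4°·tan35.7° = 0.0 + 10.89·1.7·0.9295·0.7186 = 12.365 kPa
Denominator = 20.7·1.7·sin15.4°·cos15.4° = 20.7·1.7·0.2656·0.9641 = 9.009 kPa
FS = 12.365 / 9.009 = 1.372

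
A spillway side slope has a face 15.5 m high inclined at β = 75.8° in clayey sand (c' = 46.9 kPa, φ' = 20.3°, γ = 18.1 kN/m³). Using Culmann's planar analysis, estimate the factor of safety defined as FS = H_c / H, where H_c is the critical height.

H_c = (4c'/γ) · sinβ cosφ' / [1 − cos(β − φ')]
    = (4·46.9/18.1) · sin75.8°·cos20.3° / [1 − cos55.5°]
    = 10.365 · 0.9092 / 0.4336 = 21.73 m
FS = H_c / H = 21.73 / 15.5 = 1.402

FS = 1.40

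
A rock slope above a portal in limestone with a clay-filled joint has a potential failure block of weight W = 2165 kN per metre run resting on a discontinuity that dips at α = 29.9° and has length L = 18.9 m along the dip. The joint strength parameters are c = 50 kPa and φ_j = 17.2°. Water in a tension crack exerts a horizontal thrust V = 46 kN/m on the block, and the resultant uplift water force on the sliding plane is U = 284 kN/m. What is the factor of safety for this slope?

FS = 1.28

Resolving the block weight along and normal to the plane and applying the Mohr–Coulomb strength on the joint:
N' = W cosα − U − V sinα = 2165·cos29.9° − 284 − 46·sin29.9° = 1569.9 kN/m
Driving force T = W sinα + V cosα = 2165·sin29.9° + 46·cos29.9° = 1119.1 kN/m
Resisting force R = c·L + N'·tanφ_j = 50·18.9 + 1569.9·tan17.2° = 945.0 + 486.0 = 1431.0 kN/m
FS = R / T = 1431.0 / 1119.1 = 1.279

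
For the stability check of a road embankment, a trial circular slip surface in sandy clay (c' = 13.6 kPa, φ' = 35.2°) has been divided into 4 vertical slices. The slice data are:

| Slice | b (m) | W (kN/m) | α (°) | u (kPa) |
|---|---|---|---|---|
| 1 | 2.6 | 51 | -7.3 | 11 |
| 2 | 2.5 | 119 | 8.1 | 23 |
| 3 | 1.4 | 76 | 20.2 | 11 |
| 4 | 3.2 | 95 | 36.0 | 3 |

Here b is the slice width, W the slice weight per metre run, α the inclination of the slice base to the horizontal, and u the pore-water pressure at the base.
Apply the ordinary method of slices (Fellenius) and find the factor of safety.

Ordinary method of slices: FS = Σ[c'·Δl_i + (W_i cosα_i − u_i·Δl_i)·tanφ'] / Σ W_i sinα_i, with Δl_i = b_i / cosα_i.
Slice 1: Δl = 2.6/cos(-7.3°) = 2.621 m; N'_1 = 51·cos(-7.3°) − 11·2.621 = 21.8; c'Δl = 35.65; W sinα = -6.5
Slice 2: Δl = 2.5/cos8.1° = 2.525 m; N'_2 = 119·cos8.1° − 23·2.525 = 59.7; c'Δl = 34.34; W sinα = 16.8
Slice 3: Δl = 1.4/cos20.2° = 1.492 m; N'_3 = 76·cos20.2° − 11·1.492 = 54.9; c'Δl = 20.29; W sinα = 26.2
Slice 4: Δl = 3.2/cos36.0° = 3.955 m; N'_4 = 95·cos36.0° − 3·3.955 = 65.0; c'Δl = 53.79; W sinα = 55.8
Σc'Δl = 144.1 kN/m; ΣN' = 201.4 kN/m; ΣW sinα = 92.4 kN/m
Resisting = 144.1 + 201.4·tan35.2° = 144.1 + 142.1 = 286.1 kN/m
FS = 286.1 / 92.4 = 3.098

FS = 3.10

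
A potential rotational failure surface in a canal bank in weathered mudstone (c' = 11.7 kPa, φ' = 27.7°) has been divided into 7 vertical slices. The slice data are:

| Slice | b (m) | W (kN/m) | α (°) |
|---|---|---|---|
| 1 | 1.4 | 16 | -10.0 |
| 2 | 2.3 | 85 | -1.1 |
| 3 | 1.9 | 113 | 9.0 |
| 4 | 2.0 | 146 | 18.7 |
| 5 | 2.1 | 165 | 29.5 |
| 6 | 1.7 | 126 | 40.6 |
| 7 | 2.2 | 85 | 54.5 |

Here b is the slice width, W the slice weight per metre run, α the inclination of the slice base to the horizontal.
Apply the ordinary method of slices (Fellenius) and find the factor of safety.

FS = 1.80

Ordinary method of slices: FS = Σ[c'·Δl_i + (W_i cosα_i)·tanφ'] / Σ W_i sinα_i, with Δl_i = b_i / cosα_i.
Slice 1: Δl = 1.4/cos(-10.0°) = 1.422 m; N'_1 = 16·cos(-10.0°) = 15.8; c'Δl = 16.63; W sinα = -2.8
Slice 2: Δl = 2.3/cos(-1.1°) = 2.300 m; N'_2 = 85·cos(-1.1°) = 85.0; c'Δl = 26.91; W sinα = -1.6
Slice 3: Δl = 1.9/cos9.0° = 1.924 m; N'_3 = 113·cos9.0° = 111.6; c'Δl = 22.51; W sinα = 17.7
Slice 4: Δl = 2.0/cos18.7° = 2.111 m; N'_4 = 146·cos18.7° = 138.3; c'Δl = 24.70; W sinα = 46.8
Slice 5: Δl = 2.1/cos29.5° = 2.413 m; N'_5 = 165·cos29.5° = 143.6; c'Δl = 28.23; W sinα = 81.2
Slice 6: Δl = 1.7/cos40.6° = 2.239 m; N'_6 = 126·cos40.6° = 95.7; c'Δl = 26.20; W sinα = 82.0
Slice 7: Δl = 2.2/cos54.5° = 3.789 m; N'_7 = 85·cos54.5° = 49.4; c'Δl = 44.33; W sinα = 69.2
Σc'Δl = 189.5 kN/m; ΣN' = 639.3 kN/m; ΣW sinα = 292.5 kN/m
Resisting = 189.5 + 639.3·tan27.7° = 189.5 + 335.6 = 525.1 kN/m
FS = 525.1 / 292.5 = 1.795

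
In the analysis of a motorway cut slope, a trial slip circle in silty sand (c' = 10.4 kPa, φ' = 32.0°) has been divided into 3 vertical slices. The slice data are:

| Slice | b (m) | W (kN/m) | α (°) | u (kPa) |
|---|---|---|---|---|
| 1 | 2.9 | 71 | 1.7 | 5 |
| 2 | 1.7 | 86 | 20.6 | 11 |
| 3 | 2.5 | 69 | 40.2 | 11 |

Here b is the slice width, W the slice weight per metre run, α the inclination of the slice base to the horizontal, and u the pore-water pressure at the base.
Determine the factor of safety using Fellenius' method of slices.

FS = 2.17

Ordinary method of slices: FS = Σ[c'·Δl_i + (W_i cosα_i − u_i·Δl_i)·tanφ'] / Σ W_i sinα_i, with Δl_i = b_i / cosα_i.
Slice 1: Δl = 2.9/cos1.7° = 2.901 m; N'_1 = 71·cos1.7° − 5·2.901 = 56.5; c'Δl = 30.17; W sinα = 2.1
Slice 2: Δl = 1.7/cos20.6° = 1.816 m; N'_2 = 86·cos20.6° − 11·1.816 = 60.5; c'Δl = 18.89; W sinα = 30.3
Slice 3: Δl = 2.5/cos40.2° = 3.273 m; N'_3 = 69·cos40.2° − 11·3.273 = 16.7; c'Δl = 34.04; W sinα = 44.5
Σc'Δl = 83.1 kN/m; ΣN' = 133.7 kN/m; ΣW sinα = 76.9 kN/m
Resisting = 83.1 + 133.7·tan32.0° = 83.1 + 83.5 = 166.6 kN/m
FS = 166.6 / 76.9 = 2.167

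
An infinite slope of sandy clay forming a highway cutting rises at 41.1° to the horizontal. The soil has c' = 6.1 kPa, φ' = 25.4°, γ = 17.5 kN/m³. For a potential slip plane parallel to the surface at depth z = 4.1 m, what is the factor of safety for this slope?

FS = 0.72

For an infinite slope with a slip plane parallel to the surface (no pore pressure): FS = [c' + γz cos²β tanφ'] / [γz sinβ cosβ].
γz = 17.5·4.1 = 71.75 kN/m²
Numerator = 6.1 + 71.75·cos²41.1°·tan25.4° = 6.1 + 71.75·0.5679·0.4748 = 25.447 kPa
Denominator = 71.75·sin41.1°·cos41.1° = 71.75·0.6574·0.7536 = 35.543 kPa
FS = 25.447 / 35.543 = 0.716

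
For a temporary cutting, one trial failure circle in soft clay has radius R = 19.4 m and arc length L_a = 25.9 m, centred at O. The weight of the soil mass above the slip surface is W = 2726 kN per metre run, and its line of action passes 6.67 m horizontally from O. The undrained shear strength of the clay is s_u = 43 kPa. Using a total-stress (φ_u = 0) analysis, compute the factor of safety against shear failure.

Taking moments about the centre O, the resisting moment is provided by the undrained shear strength acting along the arc:
M_R = s_u·L_a·R = 43·25.90·19.4 = 21605.8 kN·m/m
M_D = W·d = 2726·6.67 = 18182.4 kN·m/m
FS = M_R / M_D = 21605.8 / 18182.4 = 1.188

FS = 1.19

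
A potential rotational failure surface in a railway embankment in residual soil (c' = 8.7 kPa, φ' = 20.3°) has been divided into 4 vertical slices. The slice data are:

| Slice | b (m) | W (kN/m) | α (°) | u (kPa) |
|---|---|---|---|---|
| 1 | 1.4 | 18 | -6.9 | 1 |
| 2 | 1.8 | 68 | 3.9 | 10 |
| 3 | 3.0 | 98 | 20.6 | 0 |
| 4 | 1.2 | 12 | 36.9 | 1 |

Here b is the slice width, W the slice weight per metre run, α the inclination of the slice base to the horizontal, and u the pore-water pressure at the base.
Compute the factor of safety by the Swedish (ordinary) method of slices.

FS = 2.95

Ordinary method of slices: FS = Σ[c'·Δl_i + (W_i cosα_i − u_i·Δl_i)·tanφ'] / Σ W_i sinα_i, with Δl_i = b_i / cosα_i.
Slice 1: Δl = 1.4/cos(-6.9°) = 1.410 m; N'_1 = 18·cos(-6.9°) − 1·1.410 = 16.5; c'Δl = 12.27; W sinα = -2.2
Slice 2: Δl = 1.8/cos3.9° = 1.804 m; N'_2 = 68·cos3.9° − 10·1.804 = 49.8; c'Δl = 15.70; W sinα = 4.6
Slice 3: Δl = 3.0/cos20.6° = 3.205 m; N'_3 = 98·cos20.6° − 0·3.205 = 91.7; c'Δl = 27.88; W sinα = 34.5
Slice 4: Δl = 1.2/cos36.9° = 1.501 m; N'_4 = 12·cos36.9° − 1·1.501 = 8.1; c'Δl = 13.06; W sinα = 7.2
Σc'Δl = 68.9 kN/m; ΣN' = 166.1 kN/m; ΣW sinα = 44.1 kN/m
Resisting = 68.9 + 166.1·tan20.3° = 68.9 + 61.4 = 130.3 kN/m
FS = 130.3 / 44.1 = 2.952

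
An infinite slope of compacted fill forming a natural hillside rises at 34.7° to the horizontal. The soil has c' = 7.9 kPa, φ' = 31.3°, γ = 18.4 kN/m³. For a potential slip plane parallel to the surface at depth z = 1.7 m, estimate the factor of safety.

FS = 1.42

For an infinite slope with a slip plane parallel to the surface (no pore pressure): FS = [c' + γz cos²β tanφ'] / [γz sinβ cosβ].
γz = 18.4·1.7 = 31.28 kN/m²
Numerator = 7.9 + 31.28·cos²34.7°·tan31.3° = 7.9 + 31.28·0.6759·0.6080 = 20.755 kPa
Denominator = 31.28·sin34.7°·cos34.7° = 31.28·0.5693·0.8221 = 14.640 kPa
FS = 20.755 / 14.640 = 1.418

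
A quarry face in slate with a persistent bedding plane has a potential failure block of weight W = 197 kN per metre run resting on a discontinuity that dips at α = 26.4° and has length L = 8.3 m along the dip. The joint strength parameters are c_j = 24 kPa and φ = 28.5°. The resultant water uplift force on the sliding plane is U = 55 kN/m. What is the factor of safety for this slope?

FS = 3.03

Resolving the block weight along and normal to the plane and applying the Mohr–Coulomb strength on the joint:
N' = W cosα − U = 197·cos26.4° − 55 = 121.5 kN/m
Driving force T = W sinα = 197·sin26.4° = 87.6 kN/m
Resisting force R = c_j·L + N'·tanφ = 24·8.3 + 121.5·tan28.5° = 199.2 + 65.9 = 265.1 kN/m
FS = R / T = 265.1 / 87.6 = 3.027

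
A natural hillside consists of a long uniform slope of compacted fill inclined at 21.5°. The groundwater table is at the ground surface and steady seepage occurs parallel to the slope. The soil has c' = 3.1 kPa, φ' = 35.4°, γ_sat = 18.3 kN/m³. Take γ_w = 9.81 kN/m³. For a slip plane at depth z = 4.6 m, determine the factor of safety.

With seepage parallel to the slope and the water table at the surface, the effective normal stress on the slip plane uses the buoyant unit weight γ' = γ_sat − γ_w while the driving shear stress uses γ_sat:
FS = [c' + γ' z cos²β tanφ'] / [γ_sat z sinβ cosβ]
γ' = 18.3 − 9.81 = 8.49 kN/m³
Numerator = 3.1 + 8.49·4.6·cos²21.5°·tan35.4° = 3.1 + 8.49·4.6·0.8657·0.7107 = 27.126 kPa
Denominator = 18.3·4.6·sin21.5°·cos21.5° = 18.3·4.6·0.3665·0.9304 = 28.705 kPa
FS = 27.126 / 28.705 = 0.945

FS = 0.94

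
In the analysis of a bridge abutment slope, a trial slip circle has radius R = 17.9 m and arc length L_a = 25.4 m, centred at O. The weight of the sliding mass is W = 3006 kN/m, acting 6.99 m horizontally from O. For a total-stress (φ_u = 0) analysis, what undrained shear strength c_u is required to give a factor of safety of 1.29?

c_u = 59.6 kPa

FS = c_u·L_a·R / (W·d), so c_u = FS·W·d / (L_a·R).
c_u = 1.29·3006·6.99 / (25.40·17.9) = 27105.4 / 454.66 = 59.62 kPa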